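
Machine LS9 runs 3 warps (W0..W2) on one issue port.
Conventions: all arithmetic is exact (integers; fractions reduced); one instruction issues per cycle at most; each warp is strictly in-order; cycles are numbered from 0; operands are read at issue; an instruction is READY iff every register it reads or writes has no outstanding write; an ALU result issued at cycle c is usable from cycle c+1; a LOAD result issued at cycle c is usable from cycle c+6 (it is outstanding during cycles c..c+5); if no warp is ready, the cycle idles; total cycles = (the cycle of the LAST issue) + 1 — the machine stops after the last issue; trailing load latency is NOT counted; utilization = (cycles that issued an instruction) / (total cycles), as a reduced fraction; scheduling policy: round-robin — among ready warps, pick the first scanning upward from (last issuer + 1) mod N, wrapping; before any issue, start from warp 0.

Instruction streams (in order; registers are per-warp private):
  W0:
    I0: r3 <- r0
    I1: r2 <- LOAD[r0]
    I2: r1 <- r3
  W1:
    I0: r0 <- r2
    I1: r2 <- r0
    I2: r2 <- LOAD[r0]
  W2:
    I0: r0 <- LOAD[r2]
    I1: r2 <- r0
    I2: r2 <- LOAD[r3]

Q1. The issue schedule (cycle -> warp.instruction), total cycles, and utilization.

cycle 0: W0.I0
cycle 1: W1.I0
cycle 2: W2.I0
cycle 3: W0.I1
cycle 4: W1.I1
cycle 5: W0.I2
cycle 6: W1.I2
cycle 7: idle
cycle 8: W2.I1
cycle 9: W2.I2

Answer: 10 cycles, utilization 9/10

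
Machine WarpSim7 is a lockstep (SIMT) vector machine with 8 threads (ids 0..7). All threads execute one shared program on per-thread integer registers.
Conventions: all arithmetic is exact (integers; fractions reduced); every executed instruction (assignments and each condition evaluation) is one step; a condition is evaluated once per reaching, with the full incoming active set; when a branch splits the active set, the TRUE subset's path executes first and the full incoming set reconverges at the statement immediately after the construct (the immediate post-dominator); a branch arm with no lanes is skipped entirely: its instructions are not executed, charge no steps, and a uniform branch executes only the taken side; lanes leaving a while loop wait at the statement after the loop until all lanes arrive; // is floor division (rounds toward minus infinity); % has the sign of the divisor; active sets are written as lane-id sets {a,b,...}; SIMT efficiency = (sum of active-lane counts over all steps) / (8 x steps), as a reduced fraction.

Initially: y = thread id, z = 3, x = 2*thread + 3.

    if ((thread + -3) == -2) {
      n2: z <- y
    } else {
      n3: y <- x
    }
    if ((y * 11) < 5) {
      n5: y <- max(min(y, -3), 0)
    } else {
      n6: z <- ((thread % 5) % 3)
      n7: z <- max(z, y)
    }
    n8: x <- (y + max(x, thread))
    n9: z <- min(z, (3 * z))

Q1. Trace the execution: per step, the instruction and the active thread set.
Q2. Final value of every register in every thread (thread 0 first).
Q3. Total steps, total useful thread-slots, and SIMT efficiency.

step 0: eval ((thread + -3) == -2)   {0,1,2,3,4,5,6,7}
step 1: z <- y                       {1}
step 2: y <- x                       {0,2,3,4,5,6,7}
step 3: eval ((y * 11) < 5)          {0,1,2,3,4,5,6,7}
step 4: z <- ((thread % 5) % 3)      {0,1,2,3,4,5,6,7}
step 5: z <- max(z, y)               {0,1,2,3,4,5,6,7}
step 6: x <- (y + max(x, thread))    {0,1,2,3,4,5,6,7}
step 7: z <- min(z, (3 * z))         {0,1,2,3,4,5,6,7}

Answer: 8 steps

y: 3,1,7,9,11,13,15,17
z: 3,1,7,9,11,13,15,17
x: 6,6,14,18,22,26,30,34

steps = 8; useful = 56; efficiency = 56/64 = 7/8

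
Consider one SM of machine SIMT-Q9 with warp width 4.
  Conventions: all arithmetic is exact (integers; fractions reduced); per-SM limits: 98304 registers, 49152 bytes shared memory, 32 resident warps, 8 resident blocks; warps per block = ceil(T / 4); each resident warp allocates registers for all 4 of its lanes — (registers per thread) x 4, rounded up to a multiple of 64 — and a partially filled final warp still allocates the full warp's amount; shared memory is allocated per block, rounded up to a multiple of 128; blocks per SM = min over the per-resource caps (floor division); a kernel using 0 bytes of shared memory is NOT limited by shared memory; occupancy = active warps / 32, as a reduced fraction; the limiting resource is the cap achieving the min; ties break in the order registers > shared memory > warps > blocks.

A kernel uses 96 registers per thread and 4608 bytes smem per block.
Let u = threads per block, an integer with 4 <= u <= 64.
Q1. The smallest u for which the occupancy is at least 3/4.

Answer: u = 9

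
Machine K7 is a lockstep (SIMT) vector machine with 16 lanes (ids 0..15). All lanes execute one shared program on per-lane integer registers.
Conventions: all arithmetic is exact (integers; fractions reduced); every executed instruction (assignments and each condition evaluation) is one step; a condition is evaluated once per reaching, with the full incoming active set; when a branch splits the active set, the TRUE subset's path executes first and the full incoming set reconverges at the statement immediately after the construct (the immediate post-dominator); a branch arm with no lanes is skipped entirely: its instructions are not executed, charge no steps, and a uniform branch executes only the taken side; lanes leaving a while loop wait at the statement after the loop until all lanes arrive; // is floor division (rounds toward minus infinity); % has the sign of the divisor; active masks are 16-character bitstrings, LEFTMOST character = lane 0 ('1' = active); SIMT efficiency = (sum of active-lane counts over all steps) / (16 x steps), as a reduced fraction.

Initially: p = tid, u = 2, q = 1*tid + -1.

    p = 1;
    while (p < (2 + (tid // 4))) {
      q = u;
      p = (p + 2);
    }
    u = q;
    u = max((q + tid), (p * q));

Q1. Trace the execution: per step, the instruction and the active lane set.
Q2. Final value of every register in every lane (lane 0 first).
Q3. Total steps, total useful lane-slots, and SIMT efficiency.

step 0: p <- 1                       1111111111111111
step 1: eval (p < (2 + (tid // 4)))  1111111111111111
step 2: q <- u                       1111111111111111
step 3: p <- (p + 2)                 1111111111111111
step 4: eval (p < (2 + (tid // 4)))  1111111111111111
step 5: q <- u                       0000000011111111
step 6: p <- (p + 2)                 0000000011111111
step 7: eval (p < (2 + (tid // 4)))  0000000011111111
step 8: u <- q                       1111111111111111
step 9: u <- max((q + tid), (p * q)) 1111111111111111

Answer: 10 steps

p: 3,3,3,3,3,3,3,3,5,5,5,5,5,5,5,5
u: 6,6,6,6,6,7,8,9,10,11,12,13,14,15,16,17
q: 2,2,2,2,2,2,2,2,2,2,2,2,2,2,2,2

steps = 10; useful = 136; efficiency = 136/160 = 17/20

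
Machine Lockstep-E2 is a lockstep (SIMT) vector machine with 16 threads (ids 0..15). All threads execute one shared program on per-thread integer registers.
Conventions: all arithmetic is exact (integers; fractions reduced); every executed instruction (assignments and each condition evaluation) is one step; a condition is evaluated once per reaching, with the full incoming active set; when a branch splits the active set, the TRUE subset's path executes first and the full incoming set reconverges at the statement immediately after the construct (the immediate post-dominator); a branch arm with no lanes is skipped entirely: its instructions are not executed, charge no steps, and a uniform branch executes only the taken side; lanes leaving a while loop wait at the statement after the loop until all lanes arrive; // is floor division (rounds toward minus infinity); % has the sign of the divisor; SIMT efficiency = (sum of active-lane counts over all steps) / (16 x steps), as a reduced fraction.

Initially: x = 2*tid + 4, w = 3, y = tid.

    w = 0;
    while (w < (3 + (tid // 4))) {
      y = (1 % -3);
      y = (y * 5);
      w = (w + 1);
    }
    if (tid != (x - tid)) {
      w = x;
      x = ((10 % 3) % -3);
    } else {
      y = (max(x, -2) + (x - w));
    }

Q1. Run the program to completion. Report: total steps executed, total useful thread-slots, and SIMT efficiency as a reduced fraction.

Answer: 29 steps, 368 useful, 23/29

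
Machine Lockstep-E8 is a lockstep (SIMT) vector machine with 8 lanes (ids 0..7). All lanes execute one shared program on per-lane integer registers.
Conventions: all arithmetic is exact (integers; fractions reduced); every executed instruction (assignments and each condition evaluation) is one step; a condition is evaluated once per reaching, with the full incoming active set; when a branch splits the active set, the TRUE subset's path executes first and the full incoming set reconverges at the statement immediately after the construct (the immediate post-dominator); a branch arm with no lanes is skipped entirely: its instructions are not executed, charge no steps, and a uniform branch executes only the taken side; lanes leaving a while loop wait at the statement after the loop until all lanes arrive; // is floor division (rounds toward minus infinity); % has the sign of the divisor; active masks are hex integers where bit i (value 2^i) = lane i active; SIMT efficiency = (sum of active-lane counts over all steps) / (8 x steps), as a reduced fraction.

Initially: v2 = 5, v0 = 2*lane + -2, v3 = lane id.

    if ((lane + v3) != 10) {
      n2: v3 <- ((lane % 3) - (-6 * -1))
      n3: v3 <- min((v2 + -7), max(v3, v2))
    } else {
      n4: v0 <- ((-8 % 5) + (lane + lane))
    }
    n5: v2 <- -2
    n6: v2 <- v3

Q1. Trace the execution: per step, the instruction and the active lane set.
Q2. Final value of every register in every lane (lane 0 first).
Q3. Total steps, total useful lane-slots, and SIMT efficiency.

step 0: eval ((lane + v3) != 10)     0xff
step 1: v3 <- ((lane % 3) - (-6 * -1)) 0xdf
step 2: v3 <- min((v2 + -7), max(v3, v2)) 0xdf
step 3: v0 <- ((-8 % 5) + (lane + lane)) 0x20
step 4: v2 <- -2                     0xff
step 5: v2 <- v3                     0xff

Answer: 6 steps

v2: -2,-2,-2,-2,-2,5,-2,-2
v0: -2,0,2,4,6,12,10,12
v3: -2,-2,-2,-2,-2,5,-2,-2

steps = 6; useful = 39; efficiency = 39/48 = 13/16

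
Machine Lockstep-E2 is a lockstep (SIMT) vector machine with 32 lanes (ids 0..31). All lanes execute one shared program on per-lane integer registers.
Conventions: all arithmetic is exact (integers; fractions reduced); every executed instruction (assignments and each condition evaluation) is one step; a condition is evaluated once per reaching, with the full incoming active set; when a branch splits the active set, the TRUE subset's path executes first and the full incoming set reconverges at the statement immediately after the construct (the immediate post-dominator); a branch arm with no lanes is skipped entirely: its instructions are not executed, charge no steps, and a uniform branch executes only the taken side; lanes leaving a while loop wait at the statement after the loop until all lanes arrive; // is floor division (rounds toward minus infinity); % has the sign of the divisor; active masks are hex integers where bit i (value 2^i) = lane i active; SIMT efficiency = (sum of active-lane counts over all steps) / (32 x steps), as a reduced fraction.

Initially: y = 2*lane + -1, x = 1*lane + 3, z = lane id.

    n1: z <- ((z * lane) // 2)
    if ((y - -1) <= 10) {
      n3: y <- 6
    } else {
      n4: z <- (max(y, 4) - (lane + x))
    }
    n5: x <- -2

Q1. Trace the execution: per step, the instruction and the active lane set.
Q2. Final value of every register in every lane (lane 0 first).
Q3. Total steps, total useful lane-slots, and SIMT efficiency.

step 0: z <- ((z * lane) // 2)       0xffffffff
step 1: eval ((y - -1) <= 10)        0xffffffff
step 2: y <- 6                       0x0000003f
step 3: z <- (max(y, 4) - (lane + x)) 0xffffffc0
step 4: x <- -2                      0xffffffff

Answer: 5 steps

y: 6,6,6,6,6,6,11,13,15,17,19,21,23,25,27,29,31,33,35,37,39,41,43,45,47,49,51,53,55,57,59,61
x: -2,-2,-2,-2,-2,-2,-2,-2,-2,-2,-2,-2,-2,-2,-2,-2,-2,-2,-2,-2,-2,-2,-2,-2,-2,-2,-2,-2,-2,-2,-2,-2
z: 0,0,2,4,8,12,-4,-4,-4,-4,-4,-4,-4,-4,-4,-4,-4,-4,-4,-4,-4,-4,-4,-4,-4,-4,-4,-4,-4,-4,-4,-4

steps = 5; useful = 128; efficiency = 128/160 = 4/5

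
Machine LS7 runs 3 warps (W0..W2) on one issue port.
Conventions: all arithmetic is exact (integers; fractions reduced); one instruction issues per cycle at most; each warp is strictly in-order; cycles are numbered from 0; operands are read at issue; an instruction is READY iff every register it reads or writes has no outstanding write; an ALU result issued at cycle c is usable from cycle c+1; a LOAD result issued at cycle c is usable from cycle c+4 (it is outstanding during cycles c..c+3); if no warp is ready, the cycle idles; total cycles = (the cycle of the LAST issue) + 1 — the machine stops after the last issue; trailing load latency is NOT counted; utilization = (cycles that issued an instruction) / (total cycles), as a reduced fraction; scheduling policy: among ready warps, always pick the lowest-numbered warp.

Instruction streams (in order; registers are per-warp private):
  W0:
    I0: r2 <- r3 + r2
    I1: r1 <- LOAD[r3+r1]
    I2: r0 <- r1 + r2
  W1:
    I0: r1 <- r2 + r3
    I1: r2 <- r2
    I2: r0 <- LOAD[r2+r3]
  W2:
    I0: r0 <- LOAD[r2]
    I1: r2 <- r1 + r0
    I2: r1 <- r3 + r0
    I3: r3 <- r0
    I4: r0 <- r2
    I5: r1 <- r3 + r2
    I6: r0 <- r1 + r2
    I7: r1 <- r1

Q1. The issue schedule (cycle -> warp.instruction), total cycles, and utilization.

cycle 0: W0.I0
cycle 1: W0.I1
cycle 2: W1.I0
cycle 3: W1.I1
cycle 4: W1.I2
cycle 5: W0.I2
cycle 6: W2.I0
cycle 7: idle
cycle 8: idle
cycle 9: idle
cycle 10: W2.I1
cycle 11: W2.I2
cycle 12: W2.I3
cycle 13: W2.I4
cycle 14: W2.I5
cycle 15: W2.I6
cycle 16: W2.I7

Answer: 17 cycles, utilization 14/17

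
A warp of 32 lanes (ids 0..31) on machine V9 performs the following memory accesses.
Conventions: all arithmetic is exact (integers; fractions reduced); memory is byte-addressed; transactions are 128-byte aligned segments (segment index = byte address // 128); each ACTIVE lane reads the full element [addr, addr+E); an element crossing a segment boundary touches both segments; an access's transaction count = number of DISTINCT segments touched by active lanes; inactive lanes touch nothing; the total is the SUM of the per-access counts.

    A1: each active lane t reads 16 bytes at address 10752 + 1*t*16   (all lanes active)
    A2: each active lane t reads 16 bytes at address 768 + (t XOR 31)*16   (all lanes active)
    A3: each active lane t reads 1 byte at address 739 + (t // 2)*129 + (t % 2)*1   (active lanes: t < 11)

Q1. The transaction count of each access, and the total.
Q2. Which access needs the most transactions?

A1: 4 transactions
A2: 4 transactions
A3: 6 transactions

Answer: 4,4,6; total 14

Answer: A3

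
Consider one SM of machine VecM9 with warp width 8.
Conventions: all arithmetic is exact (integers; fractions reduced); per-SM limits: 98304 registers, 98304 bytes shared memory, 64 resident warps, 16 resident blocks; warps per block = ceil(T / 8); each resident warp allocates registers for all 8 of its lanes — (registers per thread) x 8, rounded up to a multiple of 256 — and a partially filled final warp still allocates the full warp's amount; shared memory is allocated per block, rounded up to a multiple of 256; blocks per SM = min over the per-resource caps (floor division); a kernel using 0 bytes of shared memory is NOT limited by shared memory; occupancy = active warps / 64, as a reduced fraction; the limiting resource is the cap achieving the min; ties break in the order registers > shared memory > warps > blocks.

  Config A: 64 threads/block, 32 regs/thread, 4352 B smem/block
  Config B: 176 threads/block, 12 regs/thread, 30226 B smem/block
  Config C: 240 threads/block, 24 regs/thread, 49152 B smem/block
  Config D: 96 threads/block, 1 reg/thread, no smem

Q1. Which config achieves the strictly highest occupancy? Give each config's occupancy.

occupancies: A 1, B 11/16, C 15/16, D 15/16

Answer: A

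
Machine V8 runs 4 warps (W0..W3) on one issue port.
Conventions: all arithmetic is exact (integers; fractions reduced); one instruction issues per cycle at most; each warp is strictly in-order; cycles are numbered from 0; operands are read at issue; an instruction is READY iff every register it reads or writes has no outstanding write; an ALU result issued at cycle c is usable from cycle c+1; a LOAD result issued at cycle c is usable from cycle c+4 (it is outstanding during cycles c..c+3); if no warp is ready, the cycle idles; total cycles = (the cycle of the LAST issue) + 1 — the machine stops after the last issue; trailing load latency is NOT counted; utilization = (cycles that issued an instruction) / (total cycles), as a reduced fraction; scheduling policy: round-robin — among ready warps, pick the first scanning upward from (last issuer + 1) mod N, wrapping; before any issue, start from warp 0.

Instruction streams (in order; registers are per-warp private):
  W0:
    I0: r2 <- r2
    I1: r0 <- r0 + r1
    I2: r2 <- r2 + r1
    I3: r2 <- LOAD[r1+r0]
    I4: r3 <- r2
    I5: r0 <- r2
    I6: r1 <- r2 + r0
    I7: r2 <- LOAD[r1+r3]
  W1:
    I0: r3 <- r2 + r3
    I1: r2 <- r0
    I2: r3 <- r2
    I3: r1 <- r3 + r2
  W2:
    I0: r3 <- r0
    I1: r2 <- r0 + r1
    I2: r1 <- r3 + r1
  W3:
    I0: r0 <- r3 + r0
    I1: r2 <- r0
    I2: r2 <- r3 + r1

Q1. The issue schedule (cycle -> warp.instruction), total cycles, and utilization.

cycle 0: W0.I0
cycle 1: W1.I0
cycle 2: W2.I0
cycle 3: W3.I0
cycle 4: W0.I1
cycle 5: W1.I1
cycle 6: W2.I1
cycle 7: W3.I1
cycle 8: W0.I2
cycle 9: W1.I2
cycle 10: W2.I2
cycle 11: W3.I2
cycle 12: W0.I3
cycle 13: W1.I3
cycle 14: idle
cycle 15: idle
cycle 16: W0.I4
cycle 17: W0.I5
cycle 18: W0.I6
cycle 19: W0.I7

Answer: 20 cycles, utilization 9/10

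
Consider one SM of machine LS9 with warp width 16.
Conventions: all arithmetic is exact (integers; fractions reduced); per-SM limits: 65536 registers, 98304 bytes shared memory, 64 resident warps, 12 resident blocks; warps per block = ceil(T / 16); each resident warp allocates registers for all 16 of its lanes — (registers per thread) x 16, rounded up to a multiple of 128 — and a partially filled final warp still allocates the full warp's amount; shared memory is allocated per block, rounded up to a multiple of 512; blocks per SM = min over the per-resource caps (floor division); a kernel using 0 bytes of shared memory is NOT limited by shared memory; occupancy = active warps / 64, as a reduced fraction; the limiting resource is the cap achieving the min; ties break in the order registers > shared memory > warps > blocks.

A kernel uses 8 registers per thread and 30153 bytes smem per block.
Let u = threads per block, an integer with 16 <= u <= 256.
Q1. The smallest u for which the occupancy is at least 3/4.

Answer: u = 241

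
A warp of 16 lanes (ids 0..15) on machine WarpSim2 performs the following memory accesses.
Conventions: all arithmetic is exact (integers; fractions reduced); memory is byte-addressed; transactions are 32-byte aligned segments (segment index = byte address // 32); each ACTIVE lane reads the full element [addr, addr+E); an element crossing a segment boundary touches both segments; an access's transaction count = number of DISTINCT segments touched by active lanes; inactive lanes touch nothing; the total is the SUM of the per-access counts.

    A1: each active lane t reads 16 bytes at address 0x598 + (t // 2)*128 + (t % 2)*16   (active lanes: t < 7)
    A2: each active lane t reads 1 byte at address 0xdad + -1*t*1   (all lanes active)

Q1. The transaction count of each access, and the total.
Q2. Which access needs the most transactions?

A1: 8 transactions
A2: 2 transactions

Answer: 8,2; total 10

Answer: A1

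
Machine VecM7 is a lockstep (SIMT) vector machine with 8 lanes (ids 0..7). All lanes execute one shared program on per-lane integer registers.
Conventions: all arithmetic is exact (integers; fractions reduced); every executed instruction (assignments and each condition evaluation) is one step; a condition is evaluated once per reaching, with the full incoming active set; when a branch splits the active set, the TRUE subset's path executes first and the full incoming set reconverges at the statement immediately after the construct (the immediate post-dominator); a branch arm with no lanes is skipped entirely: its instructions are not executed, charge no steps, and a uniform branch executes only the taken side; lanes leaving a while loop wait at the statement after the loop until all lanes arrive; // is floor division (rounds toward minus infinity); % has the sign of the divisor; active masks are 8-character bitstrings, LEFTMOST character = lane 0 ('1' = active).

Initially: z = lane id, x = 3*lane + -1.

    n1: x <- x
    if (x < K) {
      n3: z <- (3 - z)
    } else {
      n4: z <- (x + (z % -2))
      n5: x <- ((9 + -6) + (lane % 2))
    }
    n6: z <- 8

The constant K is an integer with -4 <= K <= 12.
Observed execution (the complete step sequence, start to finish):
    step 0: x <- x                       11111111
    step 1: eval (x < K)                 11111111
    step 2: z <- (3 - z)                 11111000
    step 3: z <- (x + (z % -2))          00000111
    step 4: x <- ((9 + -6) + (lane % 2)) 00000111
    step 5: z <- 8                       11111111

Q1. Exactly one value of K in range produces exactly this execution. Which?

Answer: K = 12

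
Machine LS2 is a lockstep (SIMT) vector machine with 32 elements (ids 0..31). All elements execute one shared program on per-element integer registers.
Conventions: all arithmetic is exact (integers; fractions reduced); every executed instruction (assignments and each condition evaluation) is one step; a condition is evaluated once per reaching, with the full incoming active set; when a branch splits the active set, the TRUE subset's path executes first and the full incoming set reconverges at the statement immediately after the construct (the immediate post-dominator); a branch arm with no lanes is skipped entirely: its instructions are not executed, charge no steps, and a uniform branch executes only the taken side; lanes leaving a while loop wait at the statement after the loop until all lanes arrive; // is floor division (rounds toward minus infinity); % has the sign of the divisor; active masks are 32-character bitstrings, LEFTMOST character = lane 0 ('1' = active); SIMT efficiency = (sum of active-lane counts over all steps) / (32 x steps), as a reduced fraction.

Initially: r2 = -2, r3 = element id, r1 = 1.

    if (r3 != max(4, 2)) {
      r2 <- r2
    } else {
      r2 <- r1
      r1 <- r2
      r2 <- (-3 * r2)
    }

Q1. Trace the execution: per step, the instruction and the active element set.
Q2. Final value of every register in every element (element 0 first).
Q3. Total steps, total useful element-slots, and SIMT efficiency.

step 0: eval (r3 != max(4, 2))       11111111111111111111111111111111
step 1: r2 <- r2                     11110111111111111111111111111111
step 2: r2 <- r1                     00001000000000000000000000000000
step 3: r1 <- r2                     00001000000000000000000000000000
step 4: r2 <- (-3 * r2)              00001000000000000000000000000000

Answer: 5 steps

r2: -2,-2,-2,-2,-3,-2,-2,-2,-2,-2,-2,-2,-2,-2,-2,-2,-2,-2,-2,-2,-2,-2,-2,-2,-2,-2,-2,-2,-2,-2,-2,-2
r3: 0,1,2,3,4,5,6,7,8,9,10,11,12,13,14,15,16,17,18,19,20,21,22,23,24,25,26,27,28,29,30,31
r1: 1,1,1,1,1,1,1,1,1,1,1,1,1,1,1,1,1,1,1,1,1,1,1,1,1,1,1,1,1,1,1,1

steps = 5; useful = 66; efficiency = 66/160 = 33/80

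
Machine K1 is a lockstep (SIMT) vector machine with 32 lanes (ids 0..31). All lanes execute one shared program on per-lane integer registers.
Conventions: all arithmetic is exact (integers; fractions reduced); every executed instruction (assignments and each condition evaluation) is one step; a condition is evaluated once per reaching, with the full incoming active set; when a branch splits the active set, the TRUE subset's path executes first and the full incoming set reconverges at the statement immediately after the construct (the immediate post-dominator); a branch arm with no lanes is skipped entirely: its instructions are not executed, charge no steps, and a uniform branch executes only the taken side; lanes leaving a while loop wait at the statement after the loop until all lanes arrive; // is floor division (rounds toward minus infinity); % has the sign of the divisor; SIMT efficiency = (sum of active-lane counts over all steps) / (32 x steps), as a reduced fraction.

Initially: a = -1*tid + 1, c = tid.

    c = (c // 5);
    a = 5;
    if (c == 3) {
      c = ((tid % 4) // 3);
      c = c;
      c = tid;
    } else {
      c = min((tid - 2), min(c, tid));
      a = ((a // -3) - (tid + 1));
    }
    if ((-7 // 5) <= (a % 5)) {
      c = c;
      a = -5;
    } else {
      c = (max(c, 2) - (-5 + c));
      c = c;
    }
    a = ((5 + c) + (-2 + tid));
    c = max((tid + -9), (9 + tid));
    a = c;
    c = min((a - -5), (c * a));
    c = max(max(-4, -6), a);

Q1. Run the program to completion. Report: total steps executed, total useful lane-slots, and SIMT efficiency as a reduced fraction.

Answer: 16 steps, 421 useful, 421/512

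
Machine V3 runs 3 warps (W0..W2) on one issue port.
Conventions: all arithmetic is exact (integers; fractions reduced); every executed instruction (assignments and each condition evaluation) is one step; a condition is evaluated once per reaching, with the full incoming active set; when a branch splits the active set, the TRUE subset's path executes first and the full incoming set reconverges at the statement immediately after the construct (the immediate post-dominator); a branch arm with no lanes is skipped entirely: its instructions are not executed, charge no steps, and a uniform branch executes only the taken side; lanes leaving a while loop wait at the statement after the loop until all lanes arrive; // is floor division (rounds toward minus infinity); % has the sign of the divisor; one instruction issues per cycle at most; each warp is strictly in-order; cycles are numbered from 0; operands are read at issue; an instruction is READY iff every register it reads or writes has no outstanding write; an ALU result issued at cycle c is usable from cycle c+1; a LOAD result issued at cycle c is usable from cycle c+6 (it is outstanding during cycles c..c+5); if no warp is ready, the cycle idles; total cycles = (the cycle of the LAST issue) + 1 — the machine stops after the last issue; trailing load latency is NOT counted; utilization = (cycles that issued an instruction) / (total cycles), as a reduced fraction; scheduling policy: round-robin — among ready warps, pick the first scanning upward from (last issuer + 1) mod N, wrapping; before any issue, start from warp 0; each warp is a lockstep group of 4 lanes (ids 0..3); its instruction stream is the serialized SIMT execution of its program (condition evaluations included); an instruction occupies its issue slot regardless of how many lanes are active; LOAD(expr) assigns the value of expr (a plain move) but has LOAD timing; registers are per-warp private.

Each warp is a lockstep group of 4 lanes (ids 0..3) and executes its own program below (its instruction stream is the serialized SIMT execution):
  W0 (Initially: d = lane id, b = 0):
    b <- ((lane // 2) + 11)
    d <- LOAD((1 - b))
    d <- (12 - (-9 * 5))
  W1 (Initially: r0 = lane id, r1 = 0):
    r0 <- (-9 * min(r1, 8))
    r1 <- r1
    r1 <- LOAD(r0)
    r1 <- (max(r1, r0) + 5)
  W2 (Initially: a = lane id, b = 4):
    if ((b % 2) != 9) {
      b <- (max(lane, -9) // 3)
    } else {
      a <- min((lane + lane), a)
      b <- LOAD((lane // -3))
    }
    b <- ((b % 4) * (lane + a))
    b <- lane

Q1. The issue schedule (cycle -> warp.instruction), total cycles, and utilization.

cycle 0: W0.I0
cycle 1: W1.I0
cycle 2: W2.I0
cycle 3: W0.I1
cycle 4: W1.I1
cycle 5: W2.I1
cycle 6: W1.I2
cycle 7: W2.I2
cycle 8: W2.I3
cycle 9: W0.I2
cycle 10: idle
cycle 11: idle
cycle 12: W1.I3

Answer: 13 cycles, utilization 11/13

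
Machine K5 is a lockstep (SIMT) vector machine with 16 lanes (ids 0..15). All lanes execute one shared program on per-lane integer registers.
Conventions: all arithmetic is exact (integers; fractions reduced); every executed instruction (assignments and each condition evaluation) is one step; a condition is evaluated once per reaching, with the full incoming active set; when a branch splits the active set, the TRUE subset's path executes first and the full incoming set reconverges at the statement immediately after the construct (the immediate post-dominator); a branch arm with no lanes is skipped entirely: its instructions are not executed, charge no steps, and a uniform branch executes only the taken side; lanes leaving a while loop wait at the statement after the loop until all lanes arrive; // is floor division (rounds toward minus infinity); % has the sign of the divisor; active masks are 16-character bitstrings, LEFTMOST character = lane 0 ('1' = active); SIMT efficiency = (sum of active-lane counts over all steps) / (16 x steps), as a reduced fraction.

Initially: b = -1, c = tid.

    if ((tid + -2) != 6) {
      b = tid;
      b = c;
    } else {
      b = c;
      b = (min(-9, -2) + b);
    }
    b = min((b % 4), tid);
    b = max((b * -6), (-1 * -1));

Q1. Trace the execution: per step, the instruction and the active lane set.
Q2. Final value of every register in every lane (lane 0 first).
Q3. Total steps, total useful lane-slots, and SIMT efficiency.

step 0: eval ((tid + -2) != 6)       1111111111111111
step 1: b <- tid                     1111111101111111
step 2: b <- c                       1111111101111111
step 3: b <- c                       0000000010000000
step 4: b <- (min(-9, -2) + b)       0000000010000000
step 5: b <- min((b % 4), tid)       1111111111111111
step 6: b <- max((b * -6), (-1 * -1)) 1111111111111111

Answer: 7 steps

b: 1,1,1,1,1,1,1,1,1,1,1,1,1,1,1,1
c: 0,1,2,3,4,5,6,7,8,9,10,11,12,13,14,15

steps = 7; useful = 80; efficiency = 80/112 = 5/7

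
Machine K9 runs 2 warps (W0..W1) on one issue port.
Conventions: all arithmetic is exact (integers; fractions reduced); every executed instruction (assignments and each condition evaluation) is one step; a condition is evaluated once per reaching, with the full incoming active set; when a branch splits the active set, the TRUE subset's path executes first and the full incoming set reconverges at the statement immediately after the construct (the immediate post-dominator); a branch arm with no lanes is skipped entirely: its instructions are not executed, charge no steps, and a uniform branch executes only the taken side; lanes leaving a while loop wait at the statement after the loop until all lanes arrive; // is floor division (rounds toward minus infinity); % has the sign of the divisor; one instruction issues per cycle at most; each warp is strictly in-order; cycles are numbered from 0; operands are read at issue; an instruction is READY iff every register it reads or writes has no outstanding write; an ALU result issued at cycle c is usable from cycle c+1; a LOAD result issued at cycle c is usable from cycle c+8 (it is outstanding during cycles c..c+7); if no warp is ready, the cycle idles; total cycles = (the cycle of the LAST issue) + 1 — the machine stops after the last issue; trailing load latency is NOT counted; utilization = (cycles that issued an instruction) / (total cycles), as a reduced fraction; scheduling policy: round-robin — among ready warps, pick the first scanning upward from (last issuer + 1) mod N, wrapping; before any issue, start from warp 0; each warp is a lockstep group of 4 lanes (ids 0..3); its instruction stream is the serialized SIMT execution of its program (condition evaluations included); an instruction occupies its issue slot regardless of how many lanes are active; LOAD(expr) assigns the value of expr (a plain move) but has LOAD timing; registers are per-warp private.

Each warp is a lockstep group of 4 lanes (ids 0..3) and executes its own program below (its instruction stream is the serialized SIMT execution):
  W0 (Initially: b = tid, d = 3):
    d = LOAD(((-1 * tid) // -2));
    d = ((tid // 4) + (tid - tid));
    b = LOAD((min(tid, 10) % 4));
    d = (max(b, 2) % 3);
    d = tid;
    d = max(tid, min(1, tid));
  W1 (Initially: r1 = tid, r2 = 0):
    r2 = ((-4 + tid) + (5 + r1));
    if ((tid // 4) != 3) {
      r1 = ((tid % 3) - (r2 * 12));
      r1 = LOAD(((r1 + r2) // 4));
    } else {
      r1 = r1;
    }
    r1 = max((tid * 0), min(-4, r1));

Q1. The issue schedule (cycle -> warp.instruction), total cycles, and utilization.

cycle 0: W0.I0
cycle 1: W1.I0
cycle 2: W1.I1
cycle 3: W1.I2
cycle 4: W1.I3
cycle 5: idle
cycle 6: idle
cycle 7: idle
cycle 8: W0.I1
cycle 9: W0.I2
cycle 10: idle
cycle 11: idle
cycle 12: W1.I4
cycle 13: idle
cycle 14: idle
cycle 15: idle
cycle 16: idle
cycle 17: W0.I3
cycle 18: W0.I4
cycle 19: W0.I5

Answer: 20 cycles, utilization 11/20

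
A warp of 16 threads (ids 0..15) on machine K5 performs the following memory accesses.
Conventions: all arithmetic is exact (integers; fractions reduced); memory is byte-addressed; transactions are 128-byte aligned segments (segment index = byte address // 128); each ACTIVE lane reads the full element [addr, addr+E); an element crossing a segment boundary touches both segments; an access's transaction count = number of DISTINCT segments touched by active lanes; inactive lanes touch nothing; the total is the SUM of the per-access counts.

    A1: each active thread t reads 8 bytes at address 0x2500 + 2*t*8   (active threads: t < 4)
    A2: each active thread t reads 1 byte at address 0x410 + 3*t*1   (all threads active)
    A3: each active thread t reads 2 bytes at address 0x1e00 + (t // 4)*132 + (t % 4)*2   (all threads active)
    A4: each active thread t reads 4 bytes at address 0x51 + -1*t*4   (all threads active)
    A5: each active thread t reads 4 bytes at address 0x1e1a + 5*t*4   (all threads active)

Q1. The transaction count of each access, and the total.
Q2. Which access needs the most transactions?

A1: 1 transaction
A2: 1 transaction
A3: 4 transactions
A4: 1 transaction
A5: 3 transactions

Answer: 1,1,4,1,3; total 10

Answer: A3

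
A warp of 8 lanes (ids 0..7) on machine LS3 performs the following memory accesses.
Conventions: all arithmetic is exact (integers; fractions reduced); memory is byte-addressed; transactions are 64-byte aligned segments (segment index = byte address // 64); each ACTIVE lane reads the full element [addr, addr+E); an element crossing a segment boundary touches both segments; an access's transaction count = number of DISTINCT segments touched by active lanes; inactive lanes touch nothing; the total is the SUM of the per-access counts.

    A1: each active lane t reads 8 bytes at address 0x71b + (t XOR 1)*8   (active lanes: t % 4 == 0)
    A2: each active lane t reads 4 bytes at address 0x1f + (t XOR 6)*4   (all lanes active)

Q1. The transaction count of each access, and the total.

A1: 2 transactions
A2: 1 transaction

Answer: 2,1; total 3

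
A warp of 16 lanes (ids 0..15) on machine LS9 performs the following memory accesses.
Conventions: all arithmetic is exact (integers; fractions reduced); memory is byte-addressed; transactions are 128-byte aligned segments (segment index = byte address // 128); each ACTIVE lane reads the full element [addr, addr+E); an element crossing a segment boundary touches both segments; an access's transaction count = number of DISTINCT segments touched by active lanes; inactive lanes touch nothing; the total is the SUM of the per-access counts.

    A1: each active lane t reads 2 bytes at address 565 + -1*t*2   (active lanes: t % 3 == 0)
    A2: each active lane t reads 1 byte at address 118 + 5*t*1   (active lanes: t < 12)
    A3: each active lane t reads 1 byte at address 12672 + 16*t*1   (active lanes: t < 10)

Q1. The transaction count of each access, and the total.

A1: 1 transaction
A2: 2 transactions
A3: 2 transactions

Answer: 1,2,2; total 5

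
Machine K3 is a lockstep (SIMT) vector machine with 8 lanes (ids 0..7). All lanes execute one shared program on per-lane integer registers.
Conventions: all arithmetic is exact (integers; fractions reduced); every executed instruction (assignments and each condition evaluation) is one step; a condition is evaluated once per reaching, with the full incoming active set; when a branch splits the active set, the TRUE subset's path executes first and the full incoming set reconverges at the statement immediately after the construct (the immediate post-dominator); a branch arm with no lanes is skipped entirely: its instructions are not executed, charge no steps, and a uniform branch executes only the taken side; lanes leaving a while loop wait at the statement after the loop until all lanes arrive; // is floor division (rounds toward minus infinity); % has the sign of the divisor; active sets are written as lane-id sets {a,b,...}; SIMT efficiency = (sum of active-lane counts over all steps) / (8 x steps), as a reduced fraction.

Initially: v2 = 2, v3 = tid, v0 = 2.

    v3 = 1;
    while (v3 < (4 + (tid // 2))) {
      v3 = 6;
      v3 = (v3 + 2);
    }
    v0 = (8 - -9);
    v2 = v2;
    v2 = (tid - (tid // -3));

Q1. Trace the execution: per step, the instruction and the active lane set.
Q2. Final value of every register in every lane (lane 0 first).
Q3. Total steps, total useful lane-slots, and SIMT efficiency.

step 0: v3 <- 1                      {0,1,2,3,4,5,6,7}
step 1: eval (v3 < (4 + (tid // 2))) {0,1,2,3,4,5,6,7}
step 2: v3 <- 6                      {0,1,2,3,4,5,6,7}
step 3: v3 <- (v3 + 2)               {0,1,2,3,4,5,6,7}
step 4: eval (v3 < (4 + (tid // 2))) {0,1,2,3,4,5,6,7}
step 5: v0 <- (8 - -9)               {0,1,2,3,4,5,6,7}
step 6: v2 <- v2                     {0,1,2,3,4,5,6,7}
step 7: v2 <- (tid - (tid // -3))    {0,1,2,3,4,5,6,7}

Answer: 8 steps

v2: 0,2,3,4,6,7,8,10
v3: 8,8,8,8,8,8,8,8
v0: 17,17,17,17,17,17,17,17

steps = 8; useful = 64; efficiency = 64/64 = 1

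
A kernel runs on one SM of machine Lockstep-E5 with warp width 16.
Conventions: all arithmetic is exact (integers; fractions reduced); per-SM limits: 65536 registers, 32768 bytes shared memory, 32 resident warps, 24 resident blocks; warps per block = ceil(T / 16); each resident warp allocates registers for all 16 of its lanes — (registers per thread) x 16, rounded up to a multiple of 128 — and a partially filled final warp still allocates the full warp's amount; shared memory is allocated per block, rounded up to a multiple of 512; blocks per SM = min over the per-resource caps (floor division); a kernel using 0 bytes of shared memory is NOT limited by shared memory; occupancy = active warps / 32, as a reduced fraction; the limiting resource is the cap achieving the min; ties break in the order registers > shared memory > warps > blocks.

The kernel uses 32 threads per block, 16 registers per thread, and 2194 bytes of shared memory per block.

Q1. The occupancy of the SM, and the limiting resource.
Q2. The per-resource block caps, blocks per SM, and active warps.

Answer: occupancy 3/4, limited by shared memory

registers: 128 blocks
shared memory: 12 blocks
warps: 16 blocks
blocks: 24 blocks

Answer: 12 blocks, 24 active warps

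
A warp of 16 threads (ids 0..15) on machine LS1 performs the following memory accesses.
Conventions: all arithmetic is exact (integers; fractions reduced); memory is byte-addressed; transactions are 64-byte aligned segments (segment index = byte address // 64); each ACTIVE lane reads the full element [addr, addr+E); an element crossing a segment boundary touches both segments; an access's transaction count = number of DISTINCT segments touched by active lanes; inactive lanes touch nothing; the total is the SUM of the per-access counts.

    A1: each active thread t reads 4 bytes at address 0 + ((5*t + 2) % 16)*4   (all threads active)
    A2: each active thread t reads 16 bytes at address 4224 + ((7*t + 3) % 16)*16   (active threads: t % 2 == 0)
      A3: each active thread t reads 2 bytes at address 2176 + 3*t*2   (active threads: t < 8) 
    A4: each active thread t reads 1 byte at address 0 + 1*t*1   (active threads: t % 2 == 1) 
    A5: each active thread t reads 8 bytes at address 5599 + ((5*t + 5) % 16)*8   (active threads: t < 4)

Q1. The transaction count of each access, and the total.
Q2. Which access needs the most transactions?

A1: 1 transaction
A2: 4 transactions
A3: 1 transaction
A4: 1 transaction
A5: 3 transactions

Answer: 1,4,1,1,3; total 10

Answer: A2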